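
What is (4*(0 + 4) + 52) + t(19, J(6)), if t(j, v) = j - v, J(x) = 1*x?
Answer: 81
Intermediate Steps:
J(x) = x
(4*(0 + 4) + 52) + t(19, J(6)) = (4*(0 + 4) + 52) + (19 - 1*6) = (4*4 + 52) + (19 - 6) = (16 + 52) + 13 = 68 + 13 = 81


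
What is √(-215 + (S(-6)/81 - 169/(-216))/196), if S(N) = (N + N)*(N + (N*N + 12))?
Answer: I*√54620490/504 ≈ 14.664*I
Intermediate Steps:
S(N) = 2*N*(12 + N + N²) (S(N) = (2*N)*(N + (N² + 12)) = (2*N)*(N + (12 + N²)) = (2*N)*(12 + N + N²) = 2*N*(12 + N + N²))
√(-215 + (S(-6)/81 - 169/(-216))/196) = √(-215 + ((2*(-6)*(12 - 6 + (-6)²))/81 - 169/(-216))/196) = √(-215 + ((2*(-6)*(12 - 6 + 36))*(1/81) - 169*(-1/216))*(1/196)) = √(-215 + ((2*(-6)*42)*(1/81) + 169/216)*(1/196)) = √(-215 + (-504*1/81 + 169/216)*(1/196)) = √(-215 + (-56/9 + 169/216)*(1/196)) = √(-215 - 1175/216*1/196) = √(-215 - 1175/42336) = √(-9103415/42336) = I*√54620490/504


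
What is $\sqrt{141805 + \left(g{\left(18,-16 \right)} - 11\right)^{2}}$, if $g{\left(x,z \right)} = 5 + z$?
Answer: $\sqrt{142289} \approx 377.21$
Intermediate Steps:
$\sqrt{141805 + \left(g{\left(18,-16 \right)} - 11\right)^{2}} = \sqrt{141805 + \left(\left(5 - 16\right) - 11\right)^{2}} = \sqrt{141805 + \left(-11 - 11\right)^{2}} = \sqrt{141805 + \left(-22\right)^{2}} = \sqrt{141805 + 484} = \sqrt{142289}$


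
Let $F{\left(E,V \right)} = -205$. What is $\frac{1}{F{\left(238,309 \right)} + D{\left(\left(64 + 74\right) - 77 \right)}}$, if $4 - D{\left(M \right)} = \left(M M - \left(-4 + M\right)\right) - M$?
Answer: $- \frac{1}{3804} \approx -0.00026288$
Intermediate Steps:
$D{\left(M \right)} = - M^{2} + 2 M$ ($D{\left(M \right)} = 4 - \left(\left(M M - \left(-4 + M\right)\right) - M\right) = 4 - \left(\left(M^{2} - \left(-4 + M\right)\right) - M\right) = 4 - \left(\left(4 + M^{2} - M\right) - M\right) = 4 - \left(4 + M^{2} - 2 M\right) = - M^{2} + 2 M$)
$\frac{1}{F{\left(238,309 \right)} + D{\left(\left(64 + 74\right) - 77 \right)}} = \frac{1}{-205 + \left(\left(64 + 74\right) - 77\right) \left(2 - \left(\left(64 + 74\right) - 77\right)\right)} = \frac{1}{-205 + \left(138 - 77\right) \left(2 - \left(138 - 77\right)\right)} = \frac{1}{-205 + 61 \left(2 - 61\right)} = \frac{1}{-205 + 61 \left(-59\right)} = \frac{1}{-205 - 3599} = \frac{1}{-3804} = - \frac{1}{3804}$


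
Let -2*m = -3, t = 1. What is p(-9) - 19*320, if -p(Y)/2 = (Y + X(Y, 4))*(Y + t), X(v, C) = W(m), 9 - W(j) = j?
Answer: -6104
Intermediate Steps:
m = 3/2 (m = -½*(-3) = 3/2 ≈ 1.5000)
W(j) = 9 - j
X(v, C) = 15/2 (X(v, C) = 9 - 1*3/2 = 9 - 3/2 = 15/2)
p(Y) = -2*(1 + Y)*(15/2 + Y) (p(Y) = -2*(Y + 15/2)*(Y + 1) = -2*(15/2 + Y)*(1 + Y) = -2*(1 + Y)*(15/2 + Y))
p(-9) - 19*320 = (-15 - 17*(-9) - 2*(-9)²) - 19*320 = (-15 + 153 - 2*81) - 6080 = (-15 + 153 - 162) - 6080 = -24 - 6080 = -6104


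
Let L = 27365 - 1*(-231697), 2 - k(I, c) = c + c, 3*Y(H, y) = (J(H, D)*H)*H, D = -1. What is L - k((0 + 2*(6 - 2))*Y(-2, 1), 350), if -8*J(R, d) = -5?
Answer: 259760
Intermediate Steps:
J(R, d) = 5/8 (J(R, d) = -⅛*(-5) = 5/8)
Y(H, y) = 5*H²/24 (Y(H, y) = ((5*H/8)*H)/3 = (5*H²/8)/3 = 5*H²/24)
k(I, c) = 2 - 2*c (k(I, c) = 2 - (c + c) = 2 - 2*c)
L = 259062 (L = 27365 + 231697 = 259062)
L - k((0 + 2*(6 - 2))*Y(-2, 1), 350) = 259062 - (2 - 2*350) = 259062 - (2 - 700) = 259062 - 1*(-698) = 259062 + 698 = 259760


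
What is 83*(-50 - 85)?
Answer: -11205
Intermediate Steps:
83*(-50 - 85) = 83*(-135) = -11205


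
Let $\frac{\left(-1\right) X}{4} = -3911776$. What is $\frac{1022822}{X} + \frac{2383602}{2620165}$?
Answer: $\frac{19988215397119}{20498997126080} \approx 0.97508$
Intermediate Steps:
$X = 15647104$ ($X = \left(-4\right) \left(-3911776\right) = 15647104$)
$\frac{1022822}{X} + \frac{2383602}{2620165} = \frac{1022822}{15647104} + \frac{2383602}{2620165} = 1022822 \cdot \frac{1}{15647104} + 2383602 \cdot \frac{1}{2620165} = \frac{511411}{7823552} + \frac{2383602}{2620165} = \frac{19988215397119}{20498997126080}$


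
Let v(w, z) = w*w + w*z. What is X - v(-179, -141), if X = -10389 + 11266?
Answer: -56403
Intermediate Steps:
v(w, z) = w² + w*z
X = 877
X - v(-179, -141) = 877 - (-179)*(-179 - 141) = 877 - (-179)*(-320) = 877 - 1*57280 = 877 - 57280 = -56403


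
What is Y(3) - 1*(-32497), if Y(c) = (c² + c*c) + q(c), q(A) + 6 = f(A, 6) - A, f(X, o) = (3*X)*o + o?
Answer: 32566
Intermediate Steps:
f(X, o) = o + 3*X*o (f(X, o) = 3*X*o + o = o + 3*X*o)
q(A) = 17*A (q(A) = -6 + (6*(1 + 3*A) - A) = -6 + ((6 + 18*A) - A) = -6 + (6 + 17*A) = 17*A)
Y(c) = 2*c² + 17*c (Y(c) = (c² + c*c) + 17*c = (c² + c²) + 17*c = 2*c² + 17*c)
Y(3) - 1*(-32497) = 3*(17 + 2*3) - 1*(-32497) = 3*(17 + 6) + 32497 = 3*23 + 32497 = 69 + 32497 = 32566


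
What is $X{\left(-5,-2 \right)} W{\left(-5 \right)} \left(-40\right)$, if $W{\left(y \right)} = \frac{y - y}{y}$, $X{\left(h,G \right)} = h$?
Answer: $0$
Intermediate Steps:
$W{\left(y \right)} = 0$ ($W{\left(y \right)} = \frac{0}{y} = 0$)
$X{\left(-5,-2 \right)} W{\left(-5 \right)} \left(-40\right) = \left(-5\right) 0 \left(-40\right) = 0 \left(-40\right) = 0$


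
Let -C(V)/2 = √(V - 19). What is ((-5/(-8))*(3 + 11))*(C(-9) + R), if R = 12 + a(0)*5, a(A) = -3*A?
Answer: 105 - 35*I*√7 ≈ 105.0 - 92.601*I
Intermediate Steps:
C(V) = -2*√(-19 + V) (C(V) = -2*√(V - 19) = -2*√(-19 + V))
R = 12 (R = 12 - 3*0*5 = 12 + 0*5 = 12 + 0 = 12)
((-5/(-8))*(3 + 11))*(C(-9) + R) = ((-5/(-8))*(3 + 11))*(-2*√(-19 - 9) + 12) = (-5*(-⅛)*14)*(-4*I*√7 + 12) = ((5/8)*14)*(-4*I*√7 + 12) = 35*(-4*I*√7 + 12)/4 = 35*(12 - 4*I*√7)/4 = 105 - 35*I*√7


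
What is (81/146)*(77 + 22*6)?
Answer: 16929/146 ≈ 115.95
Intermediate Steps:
(81/146)*(77 + 22*6) = (81*(1/146))*(77 + 132) = (81/146)*209 = 16929/146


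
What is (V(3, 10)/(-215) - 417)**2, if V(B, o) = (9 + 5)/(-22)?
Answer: 972586495204/5593225 ≈ 1.7389e+5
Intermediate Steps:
V(B, o) = -7/11 (V(B, o) = 14*(-1/22) = -7/11)
(V(3, 10)/(-215) - 417)**2 = (-7/11/(-215) - 417)**2 = (-7/11*(-1/215) - 417)**2 = (7/2365 - 417)**2 = (-986198/2365)**2 = 972586495204/5593225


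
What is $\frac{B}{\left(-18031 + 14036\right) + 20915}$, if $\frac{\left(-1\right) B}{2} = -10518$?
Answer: $\frac{1753}{1410} \approx 1.2433$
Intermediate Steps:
$B = 21036$ ($B = \left(-2\right) \left(-10518\right) = 21036$)
$\frac{B}{\left(-18031 + 14036\right) + 20915} = \frac{21036}{\left(-18031 + 14036\right) + 20915} = \frac{21036}{-3995 + 20915} = \frac{21036}{16920} = 21036 \cdot \frac{1}{16920} = \frac{1753}{1410}$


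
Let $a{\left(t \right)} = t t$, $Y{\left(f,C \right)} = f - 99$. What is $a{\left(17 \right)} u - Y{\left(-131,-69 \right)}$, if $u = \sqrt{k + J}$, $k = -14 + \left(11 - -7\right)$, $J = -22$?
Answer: $230 + 867 i \sqrt{2} \approx 230.0 + 1226.1 i$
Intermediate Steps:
$Y{\left(f,C \right)} = -99 + f$ ($Y{\left(f,C \right)} = f - 99 = -99 + f$)
$k = 4$ ($k = -14 + \left(11 + 7\right) = -14 + 18 = 4$)
$a{\left(t \right)} = t^{2}$
$u = 3 i \sqrt{2}$ ($u = \sqrt{4 - 22} = \sqrt{-18} = 3 i \sqrt{2} \approx 4.2426 i$)
$a{\left(17 \right)} u - Y{\left(-131,-69 \right)} = 17^{2} \cdot 3 i \sqrt{2} - \left(-99 - 131\right) = 289 \cdot 3 i \sqrt{2} - -230 = 867 i \sqrt{2} + 230 = 230 + 867 i \sqrt{2}$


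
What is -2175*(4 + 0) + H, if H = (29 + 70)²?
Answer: 1101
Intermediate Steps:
H = 9801 (H = 99² = 9801)
-2175*(4 + 0) + H = -2175*(4 + 0) + 9801 = -2175*4 + 9801 = -8700 + 9801 = 1101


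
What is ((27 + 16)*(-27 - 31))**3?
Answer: -15512769784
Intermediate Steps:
((27 + 16)*(-27 - 31))**3 = (43*(-58))**3 = (-2494)**3 = -15512769784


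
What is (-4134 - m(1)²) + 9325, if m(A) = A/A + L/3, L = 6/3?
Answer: 46694/9 ≈ 5188.2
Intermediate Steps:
L = 2 (L = 6*(⅓) = 2)
m(A) = 5/3 (m(A) = A/A + 2/3 = 1 + 2*(⅓) = 1 + ⅔ = 5/3)
(-4134 - m(1)²) + 9325 = (-4134 - (5/3)²) + 9325 = (-4134 - 1*25/9) + 9325 = (-4134 - 25/9) + 9325 = -37231/9 + 9325 = 46694/9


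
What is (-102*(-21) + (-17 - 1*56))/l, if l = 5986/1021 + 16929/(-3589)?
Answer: 7581579461/4199245 ≈ 1805.5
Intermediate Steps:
l = 4199245/3664369 (l = 5986*(1/1021) + 16929*(-1/3589) = 5986/1021 - 16929/3589 = 4199245/3664369 ≈ 1.1460)
(-102*(-21) + (-17 - 1*56))/l = (-102*(-21) + (-17 - 1*56))/(4199245/3664369) = (2142 + (-17 - 56))*(3664369/4199245) = (2142 - 73)*(3664369/4199245) = 2069*(3664369/4199245) = 7581579461/4199245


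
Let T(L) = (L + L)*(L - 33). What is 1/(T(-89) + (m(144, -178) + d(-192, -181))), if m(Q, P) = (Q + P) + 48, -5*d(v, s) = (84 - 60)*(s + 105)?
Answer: 5/110474 ≈ 4.5260e-5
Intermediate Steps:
d(v, s) = -504 - 24*s/5 (d(v, s) = -(84 - 60)*(s + 105)/5 = -24*(105 + s)/5 = -(2520 + 24*s)/5 = -504 - 24*s/5)
m(Q, P) = 48 + P + Q (m(Q, P) = (P + Q) + 48 = 48 + P + Q)
T(L) = 2*L*(-33 + L) (T(L) = (2*L)*(-33 + L) = 2*L*(-33 + L))
1/(T(-89) + (m(144, -178) + d(-192, -181))) = 1/(2*(-89)*(-33 - 89) + ((48 - 178 + 144) + (-504 - 24/5*(-181)))) = 1/(2*(-89)*(-122) + (14 + (-504 + 4344/5))) = 1/(21716 + (14 + 1824/5)) = 1/(21716 + 1894/5) = 1/(110474/5) = 5/110474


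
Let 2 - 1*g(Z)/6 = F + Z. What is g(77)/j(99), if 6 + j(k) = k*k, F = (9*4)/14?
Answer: -1086/22855 ≈ -0.047517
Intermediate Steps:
F = 18/7 (F = 36*(1/14) = 18/7 ≈ 2.5714)
g(Z) = -24/7 - 6*Z (g(Z) = 12 - 6*(18/7 + Z) = 12 + (-108/7 - 6*Z) = -24/7 - 6*Z)
j(k) = -6 + k² (j(k) = -6 + k*k = -6 + k²)
g(77)/j(99) = (-24/7 - 6*77)/(-6 + 99²) = (-24/7 - 462)/(-6 + 9801) = -3258/7/9795 = -3258/7*1/9795 = -1086/22855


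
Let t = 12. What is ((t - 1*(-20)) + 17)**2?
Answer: 2401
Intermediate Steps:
((t - 1*(-20)) + 17)**2 = ((12 - 1*(-20)) + 17)**2 = ((12 + 20) + 17)**2 = (32 + 17)**2 = 49**2 = 2401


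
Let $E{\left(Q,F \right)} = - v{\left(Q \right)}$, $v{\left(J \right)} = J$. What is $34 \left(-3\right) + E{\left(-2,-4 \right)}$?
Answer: $-100$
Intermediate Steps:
$E{\left(Q,F \right)} = - Q$
$34 \left(-3\right) + E{\left(-2,-4 \right)} = 34 \left(-3\right) - -2 = -102 + 2 = -100$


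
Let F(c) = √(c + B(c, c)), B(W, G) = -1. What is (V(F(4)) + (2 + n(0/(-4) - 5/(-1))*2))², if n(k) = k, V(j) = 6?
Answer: 324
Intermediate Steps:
F(c) = √(-1 + c) (F(c) = √(c - 1) = √(-1 + c))
(V(F(4)) + (2 + n(0/(-4) - 5/(-1))*2))² = (6 + (2 + (0/(-4) - 5/(-1))*2))² = (6 + (2 + (0*(-¼) - 5*(-1))*2))² = (6 + (2 + (0 + 5)*2))² = (6 + (2 + 5*2))² = (6 + (2 + 10))² = (6 + 12)² = 18² = 324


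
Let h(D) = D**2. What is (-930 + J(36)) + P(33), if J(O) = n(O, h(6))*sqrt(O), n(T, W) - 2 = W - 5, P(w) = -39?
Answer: -771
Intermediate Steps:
n(T, W) = -3 + W (n(T, W) = 2 + (W - 5) = 2 + (-5 + W) = -3 + W)
J(O) = 33*sqrt(O) (J(O) = (-3 + 6**2)*sqrt(O) = (-3 + 36)*sqrt(O) = 33*sqrt(O))
(-930 + J(36)) + P(33) = (-930 + 33*sqrt(36)) - 39 = (-930 + 33*6) - 39 = (-930 + 198) - 39 = -732 - 39 = -771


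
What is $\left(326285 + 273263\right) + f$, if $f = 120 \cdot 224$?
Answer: $626428$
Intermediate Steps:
$f = 26880$
$\left(326285 + 273263\right) + f = \left(326285 + 273263\right) + 26880 = 599548 + 26880 = 626428$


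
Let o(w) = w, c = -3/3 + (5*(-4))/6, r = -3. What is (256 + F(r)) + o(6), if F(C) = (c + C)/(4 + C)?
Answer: 764/3 ≈ 254.67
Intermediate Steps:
c = -13/3 (c = -3*⅓ - 20*⅙ = -1 - 10/3 = -13/3 ≈ -4.3333)
F(C) = (-13/3 + C)/(4 + C)
(256 + F(r)) + o(6) = (256 + (-13/3 - 3)/(4 - 3)) + 6 = (256 - 22/3/1) + 6 = (256 + 1*(-22/3)) + 6 = (256 - 22/3) + 6 = 746/3 + 6 = 764/3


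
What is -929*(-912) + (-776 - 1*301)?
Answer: 846171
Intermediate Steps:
-929*(-912) + (-776 - 1*301) = 847248 + (-776 - 301) = 847248 - 1077 = 846171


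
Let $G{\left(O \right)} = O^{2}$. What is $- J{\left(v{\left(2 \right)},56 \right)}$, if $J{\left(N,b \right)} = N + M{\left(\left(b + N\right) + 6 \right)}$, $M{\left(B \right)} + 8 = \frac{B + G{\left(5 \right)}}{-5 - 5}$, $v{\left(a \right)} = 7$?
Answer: $\frac{52}{5} \approx 10.4$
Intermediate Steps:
$M{\left(B \right)} = - \frac{21}{2} - \frac{B}{10}$ ($M{\left(B \right)} = -8 + \frac{B + 5^{2}}{-5 - 5} = -8 + \frac{B + 25}{-10} = -8 + \left(25 + B\right) \left(- \frac{1}{10}\right) = -8 - \left(\frac{5}{2} + \frac{B}{10}\right) = - \frac{21}{2} - \frac{B}{10}$)
$J{\left(N,b \right)} = - \frac{111}{10} - \frac{b}{10} + \frac{9 N}{10}$ ($J{\left(N,b \right)} = N - \left(\frac{21}{2} + \frac{\left(b + N\right) + 6}{10}\right) = N - \left(\frac{21}{2} + \frac{\left(N + b\right) + 6}{10}\right) = N - \left(\frac{21}{2} + \frac{6 + N + b}{10}\right) = N - \left(\frac{111}{10} + \frac{N}{10} + \frac{b}{10}\right) = - \frac{111}{10} - \frac{b}{10} + \frac{9 N}{10}$)
$- J{\left(v{\left(2 \right)},56 \right)} = - (- \frac{111}{10} - \frac{28}{5} + \frac{9}{10} \cdot 7) = - (- \frac{111}{10} - \frac{28}{5} + \frac{63}{10}) = \left(-1\right) \left(- \frac{52}{5}\right) = \frac{52}{5}$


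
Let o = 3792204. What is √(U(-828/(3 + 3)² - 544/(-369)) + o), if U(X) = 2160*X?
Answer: 2*√1574133951/41 ≈ 1935.4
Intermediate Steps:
√(U(-828/(3 + 3)² - 544/(-369)) + o) = √(2160*(-828/(3 + 3)² - 544/(-369)) + 3792204) = √(2160*(-828/(6²) - 544*(-1/369)) + 3792204) = √(2160*(-828/36 + 544/369) + 3792204) = √(2160*(-828*1/36 + 544/369) + 3792204) = √(2160*(-23 + 544/369) + 3792204) = √(2160*(-7943/369) + 3792204) = √(-1906320/41 + 3792204) = √(153574044/41) = 2*√1574133951/41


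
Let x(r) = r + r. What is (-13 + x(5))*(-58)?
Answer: 174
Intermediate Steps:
x(r) = 2*r
(-13 + x(5))*(-58) = (-13 + 2*5)*(-58) = (-13 + 10)*(-58) = -3*(-58) = 174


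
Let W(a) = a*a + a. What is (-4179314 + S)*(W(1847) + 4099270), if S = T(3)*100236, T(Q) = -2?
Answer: -32903256199436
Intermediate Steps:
W(a) = a + a² (W(a) = a² + a = a + a²)
S = -200472 (S = -2*100236 = -200472)
(-4179314 + S)*(W(1847) + 4099270) = (-4179314 - 200472)*(1847*(1 + 1847) + 4099270) = -4379786*(1847*1848 + 4099270) = -4379786*(3413256 + 4099270) = -4379786*7512526 = -32903256199436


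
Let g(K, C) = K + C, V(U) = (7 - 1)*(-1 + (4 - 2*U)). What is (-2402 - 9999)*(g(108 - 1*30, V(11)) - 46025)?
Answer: 571202461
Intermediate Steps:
V(U) = 18 - 12*U (V(U) = 6*(3 - 2*U) = 18 - 12*U)
g(K, C) = C + K
(-2402 - 9999)*(g(108 - 1*30, V(11)) - 46025) = (-2402 - 9999)*(((18 - 12*11) + (108 - 1*30)) - 46025) = -12401*(((18 - 132) + (108 - 30)) - 46025) = -12401*((-114 + 78) - 46025) = -12401*(-36 - 46025) = -12401*(-46061) = 571202461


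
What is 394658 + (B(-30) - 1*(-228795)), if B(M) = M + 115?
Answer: 623538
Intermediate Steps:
B(M) = 115 + M
394658 + (B(-30) - 1*(-228795)) = 394658 + ((115 - 30) - 1*(-228795)) = 394658 + (85 + 228795) = 394658 + 228880 = 623538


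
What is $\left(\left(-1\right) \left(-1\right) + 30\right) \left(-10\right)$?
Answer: $-310$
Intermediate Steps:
$\left(\left(-1\right) \left(-1\right) + 30\right) \left(-10\right) = \left(1 + 30\right) \left(-10\right) = 31 \left(-10\right) = -310$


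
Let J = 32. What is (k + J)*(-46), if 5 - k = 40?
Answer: 138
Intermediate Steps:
k = -35 (k = 5 - 1*40 = 5 - 40 = -35)
(k + J)*(-46) = (-35 + 32)*(-46) = -3*(-46) = 138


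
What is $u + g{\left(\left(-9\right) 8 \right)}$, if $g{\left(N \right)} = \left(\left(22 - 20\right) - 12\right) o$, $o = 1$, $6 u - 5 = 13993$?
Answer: $2323$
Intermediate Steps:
$u = 2333$ ($u = \frac{5}{6} + \frac{1}{6} \cdot 13993 = \frac{5}{6} + \frac{13993}{6} = 2333$)
$g{\left(N \right)} = -10$ ($g{\left(N \right)} = \left(\left(22 - 20\right) - 12\right) 1 = \left(2 - 12\right) 1 = \left(-10\right) 1 = -10$)
$u + g{\left(\left(-9\right) 8 \right)} = 2333 - 10 = 2323$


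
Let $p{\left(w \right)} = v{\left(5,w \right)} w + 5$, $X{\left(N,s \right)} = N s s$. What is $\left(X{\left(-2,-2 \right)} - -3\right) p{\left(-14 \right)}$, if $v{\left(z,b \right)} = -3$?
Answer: $-235$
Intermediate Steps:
$X{\left(N,s \right)} = N s^{2}$
$p{\left(w \right)} = 5 - 3 w$ ($p{\left(w \right)} = - 3 w + 5 = 5 - 3 w$)
$\left(X{\left(-2,-2 \right)} - -3\right) p{\left(-14 \right)} = \left(- 2 \left(-2\right)^{2} - -3\right) \left(5 - -42\right) = \left(\left(-2\right) 4 + 3\right) \left(5 + 42\right) = \left(-8 + 3\right) 47 = \left(-5\right) 47 = -235$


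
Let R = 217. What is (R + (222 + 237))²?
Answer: 456976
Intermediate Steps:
(R + (222 + 237))² = (217 + (222 + 237))² = (217 + 459)² = 676² = 456976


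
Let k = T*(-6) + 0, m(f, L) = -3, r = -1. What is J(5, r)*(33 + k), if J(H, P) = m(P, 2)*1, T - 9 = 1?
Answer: 81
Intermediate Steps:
T = 10 (T = 9 + 1 = 10)
J(H, P) = -3 (J(H, P) = -3*1 = -3)
k = -60 (k = 10*(-6) + 0 = -60 + 0 = -60)
J(5, r)*(33 + k) = -3*(33 - 60) = -3*(-27) = 81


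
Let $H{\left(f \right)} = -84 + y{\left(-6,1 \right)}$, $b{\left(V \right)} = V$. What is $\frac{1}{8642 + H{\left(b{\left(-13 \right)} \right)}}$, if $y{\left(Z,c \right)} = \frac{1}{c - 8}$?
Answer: $\frac{7}{59905} \approx 0.00011685$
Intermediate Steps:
$y{\left(Z,c \right)} = \frac{1}{-8 + c}$
$H{\left(f \right)} = - \frac{589}{7}$ ($H{\left(f \right)} = -84 + \frac{1}{-8 + 1} = -84 + \frac{1}{-7} = -84 - \frac{1}{7} = - \frac{589}{7}$)
$\frac{1}{8642 + H{\left(b{\left(-13 \right)} \right)}} = \frac{1}{8642 - \frac{589}{7}} = \frac{1}{\frac{59905}{7}} = \frac{7}{59905}$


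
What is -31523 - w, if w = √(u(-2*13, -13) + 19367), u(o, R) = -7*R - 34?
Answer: -31523 - 4*√1214 ≈ -31662.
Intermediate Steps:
u(o, R) = -34 - 7*R
w = 4*√1214 (w = √((-34 - 7*(-13)) + 19367) = √((-34 + 91) + 19367) = √(57 + 19367) = √19424 = 4*√1214 ≈ 139.37)
-31523 - w = -31523 - 4*√1214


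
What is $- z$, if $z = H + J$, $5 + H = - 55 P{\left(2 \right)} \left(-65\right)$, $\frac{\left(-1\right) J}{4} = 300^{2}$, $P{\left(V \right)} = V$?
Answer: $352855$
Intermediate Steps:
$J = -360000$ ($J = - 4 \cdot 300^{2} = \left(-4\right) 90000 = -360000$)
$H = 7145$ ($H = -5 + \left(-55\right) 2 \left(-65\right) = -5 - -7150 = -5 + 7150 = 7145$)
$z = -352855$ ($z = 7145 - 360000 = -352855$)
$- z = \left(-1\right) \left(-352855\right) = 352855$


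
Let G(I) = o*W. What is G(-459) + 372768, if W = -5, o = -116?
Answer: 373348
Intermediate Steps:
G(I) = 580 (G(I) = -116*(-5) = 580)
G(-459) + 372768 = 580 + 372768 = 373348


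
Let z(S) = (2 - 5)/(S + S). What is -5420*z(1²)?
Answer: 8130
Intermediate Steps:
z(S) = -3/(2*S) (z(S) = -3*1/(2*S) = -3/(2*S))
-5420*z(1²) = -(-8130)/(1²) = -(-8130)/1 = -(-8130) = -5420*(-3/2) = 8130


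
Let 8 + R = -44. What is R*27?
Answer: -1404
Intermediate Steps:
R = -52 (R = -8 - 44 = -52)
R*27 = -52*27 = -1404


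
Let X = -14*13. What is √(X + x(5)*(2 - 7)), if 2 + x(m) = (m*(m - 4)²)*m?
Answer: 3*I*√33 ≈ 17.234*I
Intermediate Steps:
x(m) = -2 + m²*(-4 + m)² (x(m) = -2 + (m*(m - 4)²)*m = -2 + (m*(-4 + m)²)*m = -2 + m²*(-4 + m)²)
X = -182
√(X + x(5)*(2 - 7)) = √(-182 + (-2 + 5²*(-4 + 5)²)*(2 - 7)) = √(-182 + (-2 + 25*1²)*(-5)) = √(-182 + (-2 + 25*1)*(-5)) = √(-182 + (-2 + 25)*(-5)) = √(-182 + 23*(-5)) = √(-182 - 115) = √(-297) = 3*I*√33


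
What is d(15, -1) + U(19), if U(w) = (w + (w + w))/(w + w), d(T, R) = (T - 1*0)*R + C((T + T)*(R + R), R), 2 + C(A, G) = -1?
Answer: -33/2 ≈ -16.500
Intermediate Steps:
C(A, G) = -3 (C(A, G) = -2 - 1 = -3)
d(T, R) = -3 + R*T (d(T, R) = (T - 1*0)*R - 3 = (T + 0)*R - 3 = T*R - 3 = R*T - 3 = -3 + R*T)
U(w) = 3/2 (U(w) = (w + 2*w)/((2*w)) = (3*w)*(1/(2*w)) = 3/2)
d(15, -1) + U(19) = (-3 - 1*15) + 3/2 = (-3 - 15) + 3/2 = -18 + 3/2 = -33/2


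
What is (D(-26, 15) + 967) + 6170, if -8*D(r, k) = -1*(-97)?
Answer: 56999/8 ≈ 7124.9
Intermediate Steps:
D(r, k) = -97/8 (D(r, k) = -(-1)*(-97)/8 = -⅛*97 = -97/8)
(D(-26, 15) + 967) + 6170 = (-97/8 + 967) + 6170 = 7639/8 + 6170 = 56999/8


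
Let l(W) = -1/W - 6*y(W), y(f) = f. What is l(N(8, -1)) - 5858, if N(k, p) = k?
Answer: -47249/8 ≈ -5906.1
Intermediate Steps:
l(W) = -1/W - 6*W
l(N(8, -1)) - 5858 = (-1/8 - 6*8) - 5858 = (-1*1/8 - 48) - 5858 = (-1/8 - 48) - 5858 = -385/8 - 5858 = -47249/8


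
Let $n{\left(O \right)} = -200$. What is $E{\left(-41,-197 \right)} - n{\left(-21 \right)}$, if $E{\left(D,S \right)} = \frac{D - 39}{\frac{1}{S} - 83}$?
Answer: $\frac{205385}{1022} \approx 200.96$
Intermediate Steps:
$E{\left(D,S \right)} = \frac{-39 + D}{-83 + \frac{1}{S}}$
$E{\left(-41,-197 \right)} - n{\left(-21 \right)} = - \frac{197 \left(39 - -41\right)}{-1 + 83 \left(-197\right)} - -200 = - \frac{197 \left(39 + 41\right)}{-1 - 16351} + 200 = \left(-197\right) \frac{1}{-16352} \cdot 80 + 200 = \left(-197\right) \left(- \frac{1}{16352}\right) 80 + 200 = \frac{985}{1022} + 200 = \frac{205385}{1022}$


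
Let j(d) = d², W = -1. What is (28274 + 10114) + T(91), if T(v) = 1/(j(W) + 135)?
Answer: 5220769/136 ≈ 38388.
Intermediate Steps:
T(v) = 1/136 (T(v) = 1/((-1)² + 135) = 1/(1 + 135) = 1/136)
(28274 + 10114) + T(91) = (28274 + 10114) + 1/136 = 38388 + 1/136 = 5220769/136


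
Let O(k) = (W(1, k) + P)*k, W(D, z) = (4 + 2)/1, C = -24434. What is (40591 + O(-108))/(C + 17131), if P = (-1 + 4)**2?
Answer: -38971/7303 ≈ -5.3363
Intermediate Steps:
W(D, z) = 6 (W(D, z) = 6*1 = 6)
P = 9 (P = 3**2 = 9)
O(k) = 15*k (O(k) = (6 + 9)*k = 15*k)
(40591 + O(-108))/(C + 17131) = (40591 + 15*(-108))/(-24434 + 17131) = (40591 - 1620)/(-7303) = 38971*(-1/7303) = -38971/7303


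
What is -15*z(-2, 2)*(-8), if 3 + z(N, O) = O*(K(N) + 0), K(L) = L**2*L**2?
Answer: 3480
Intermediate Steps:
K(L) = L**4
z(N, O) = -3 + O*N**4 (z(N, O) = -3 + O*(N**4 + 0) = -3 + O*N**4)
-15*z(-2, 2)*(-8) = -15*(-3 + 2*(-2)**4)*(-8) = -15*(-3 + 2*16)*(-8) = -15*(-3 + 32)*(-8) = -15*29*(-8) = -435*(-8) = 3480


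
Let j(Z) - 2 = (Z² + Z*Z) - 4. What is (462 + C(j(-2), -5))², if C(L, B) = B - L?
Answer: 203401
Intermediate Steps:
j(Z) = -2 + 2*Z² (j(Z) = 2 + ((Z² + Z*Z) - 4) = 2 + ((Z² + Z²) - 4) = 2 + (2*Z² - 4) = 2 + (-4 + 2*Z²) = -2 + 2*Z²)
(462 + C(j(-2), -5))² = (462 + (-5 - (-2 + 2*(-2)²)))² = (462 + (-5 - (-2 + 2*4)))² = (462 + (-5 - (-2 + 8)))² = (462 + (-5 - 1*6))² = (462 + (-5 - 6))² = (462 - 11)² = 451² = 203401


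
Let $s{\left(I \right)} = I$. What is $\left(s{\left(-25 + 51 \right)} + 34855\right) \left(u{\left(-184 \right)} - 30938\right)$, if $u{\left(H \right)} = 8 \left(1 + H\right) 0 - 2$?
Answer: $-1079218140$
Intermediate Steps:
$u{\left(H \right)} = -2$ ($u{\left(H \right)} = 8 \cdot 0 - 2 = 0 - 2 = -2$)
$\left(s{\left(-25 + 51 \right)} + 34855\right) \left(u{\left(-184 \right)} - 30938\right) = \left(\left(-25 + 51\right) + 34855\right) \left(-2 - 30938\right) = \left(26 + 34855\right) \left(-30940\right) = 34881 \left(-30940\right) = -1079218140$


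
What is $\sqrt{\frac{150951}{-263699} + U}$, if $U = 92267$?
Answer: $\frac{\sqrt{6415945576078718}}{263699} \approx 303.75$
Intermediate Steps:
$\sqrt{\frac{150951}{-263699} + U} = \sqrt{\frac{150951}{-263699} + 92267} = \sqrt{150951 \left(- \frac{1}{263699}\right) + 92267} = \sqrt{- \frac{150951}{263699} + 92267} = \sqrt{\frac{24330564682}{263699}} = \frac{\sqrt{6415945576078718}}{263699}$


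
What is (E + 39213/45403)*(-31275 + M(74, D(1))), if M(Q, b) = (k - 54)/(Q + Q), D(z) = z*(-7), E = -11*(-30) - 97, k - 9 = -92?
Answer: -332091281728/45403 ≈ -7.3143e+6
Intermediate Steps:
k = -83 (k = 9 - 92 = -83)
E = 233 (E = 330 - 97 = 233)
D(z) = -7*z
M(Q, b) = -137/(2*Q) (M(Q, b) = (-83 - 54)/(Q + Q) = -137*1/(2*Q) = -137/(2*Q))
(E + 39213/45403)*(-31275 + M(74, D(1))) = (233 + 39213/45403)*(-31275 - 137/2/74) = (233 + 39213*(1/45403))*(-31275 - 137/2*1/74) = (233 + 39213/45403)*(-31275 - 137/148) = (10618112/45403)*(-4628837/148) = -332091281728/45403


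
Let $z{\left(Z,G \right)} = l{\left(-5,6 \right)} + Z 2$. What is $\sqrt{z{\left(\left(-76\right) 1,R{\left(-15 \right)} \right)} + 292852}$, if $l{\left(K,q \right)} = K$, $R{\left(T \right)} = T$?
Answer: $\sqrt{292695} \approx 541.01$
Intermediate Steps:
$z{\left(Z,G \right)} = -5 + 2 Z$ ($z{\left(Z,G \right)} = -5 + Z 2 = -5 + 2 Z$)
$\sqrt{z{\left(\left(-76\right) 1,R{\left(-15 \right)} \right)} + 292852} = \sqrt{\left(-5 + 2 \left(\left(-76\right) 1\right)\right) + 292852} = \sqrt{\left(-5 + 2 \left(-76\right)\right) + 292852} = \sqrt{\left(-5 - 152\right) + 292852} = \sqrt{-157 + 292852} = \sqrt{292695}$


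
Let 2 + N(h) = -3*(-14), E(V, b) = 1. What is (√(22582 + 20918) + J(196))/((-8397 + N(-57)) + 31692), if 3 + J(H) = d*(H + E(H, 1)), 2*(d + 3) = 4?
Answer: -40/4667 + 2*√435/4667 ≈ 0.00036711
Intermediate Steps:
d = -1 (d = -3 + (½)*4 = -3 + 2 = -1)
J(H) = -4 - H (J(H) = -3 - (H + 1) = -3 - (1 + H) = -3 + (-1 - H) = -4 - H)
N(h) = 40 (N(h) = -2 - 3*(-14) = -2 + 42 = 40)
(√(22582 + 20918) + J(196))/((-8397 + N(-57)) + 31692) = (√(22582 + 20918) + (-4 - 1*196))/((-8397 + 40) + 31692) = (√43500 + (-4 - 196))/(-8357 + 31692) = (10*√435 - 200)/23335 = (-200 + 10*√435)*(1/23335) = -40/4667 + 2*√435/4667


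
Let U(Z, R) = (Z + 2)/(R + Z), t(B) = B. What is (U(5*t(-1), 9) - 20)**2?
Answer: 6889/16 ≈ 430.56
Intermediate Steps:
U(Z, R) = (2 + Z)/(R + Z)
(U(5*t(-1), 9) - 20)**2 = ((2 + 5*(-1))/(9 + 5*(-1)) - 20)**2 = ((2 - 5)/(9 - 5) - 20)**2 = (-3/4 - 20)**2 = (-83/4)**2 = 6889/16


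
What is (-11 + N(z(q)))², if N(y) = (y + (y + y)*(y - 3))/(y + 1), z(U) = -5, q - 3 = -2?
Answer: 14161/16 ≈ 885.06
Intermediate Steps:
q = 1 (q = 3 - 2 = 1)
N(y) = (y + 2*y*(-3 + y))/(1 + y) (N(y) = (y + (2*y)*(-3 + y))/(1 + y) = (y + 2*y*(-3 + y))/(1 + y))
(-11 + N(z(q)))² = (-11 - 5*(-5 + 2*(-5))/(1 - 5))² = (-11 - 5*(-5 - 10)/(-4))² = (-11 - 5*(-¼)*(-15))² = (-11 - 75/4)² = (-119/4)² = 14161/16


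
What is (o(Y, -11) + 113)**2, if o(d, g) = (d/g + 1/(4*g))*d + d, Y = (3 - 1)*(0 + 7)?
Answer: 5736025/484 ≈ 11851.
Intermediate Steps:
Y = 14 (Y = 2*7 = 14)
o(d, g) = d + d*(1/(4*g) + d/g) (o(d, g) = (d/g + 1/(4*g))*d + d = (1/(4*g) + d/g)*d + d = d*(1/(4*g) + d/g) + d = d + d*(1/(4*g) + d/g))
(o(Y, -11) + 113)**2 = ((14 + 14**2/(-11) + (1/4)*14/(-11)) + 113)**2 = ((14 + 196*(-1/11) + (1/4)*14*(-1/11)) + 113)**2 = ((14 - 196/11 - 7/22) + 113)**2 = (-91/22 + 113)**2 = (2395/22)**2 = 5736025/484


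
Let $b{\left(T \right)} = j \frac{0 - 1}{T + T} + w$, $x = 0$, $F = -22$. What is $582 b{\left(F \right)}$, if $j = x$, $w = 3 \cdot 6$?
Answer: $10476$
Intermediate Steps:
$w = 18$
$j = 0$
$b{\left(T \right)} = 18$ ($b{\left(T \right)} = 0 \frac{0 - 1}{T + T} + 18 = 0 \left(- \frac{1}{2 T}\right) + 18 = 0 + 18 = 18$)
$582 b{\left(F \right)} = 582 \cdot 18 = 10476$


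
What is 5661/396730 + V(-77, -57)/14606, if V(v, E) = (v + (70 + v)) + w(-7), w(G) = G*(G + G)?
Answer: 44119393/2897319190 ≈ 0.015228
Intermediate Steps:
w(G) = 2*G² (w(G) = G*(2*G) = 2*G²)
V(v, E) = 168 + 2*v (V(v, E) = (v + (70 + v)) + 2*(-7)² = (70 + 2*v) + 2*49 = (70 + 2*v) + 98 = 168 + 2*v)
5661/396730 + V(-77, -57)/14606 = 5661/396730 + (168 + 2*(-77))/14606 = 5661*(1/396730) + (168 - 154)*(1/14606) = 5661/396730 + 14*(1/14606) = 5661/396730 + 7/7303 = 44119393/2897319190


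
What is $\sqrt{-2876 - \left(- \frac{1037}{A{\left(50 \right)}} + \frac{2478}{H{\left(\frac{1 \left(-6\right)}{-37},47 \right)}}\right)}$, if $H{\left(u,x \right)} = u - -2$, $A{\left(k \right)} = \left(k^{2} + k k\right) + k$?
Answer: $\frac{3 i \sqrt{1823426326}}{2020} \approx 63.418 i$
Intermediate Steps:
$A{\left(k \right)} = k + 2 k^{2}$ ($A{\left(k \right)} = \left(k^{2} + k^{2}\right) + k = 2 k^{2} + k = k + 2 k^{2}$)
$H{\left(u,x \right)} = 2 + u$ ($H{\left(u,x \right)} = u + 2 = 2 + u$)
$\sqrt{-2876 - \left(- \frac{1037}{A{\left(50 \right)}} + \frac{2478}{H{\left(\frac{1 \left(-6\right)}{-37},47 \right)}}\right)} = \sqrt{-2876 + \left(- \frac{2478}{2 + \frac{1 \left(-6\right)}{-37}} + \frac{1037}{50 \left(1 + 2 \cdot 50\right)}\right)} = \sqrt{-2876 + \left(- \frac{2478}{2 - - \frac{6}{37}} + \frac{1037}{50 \left(1 + 100\right)}\right)} = \sqrt{-2876 + \left(- \frac{2478}{2 + \frac{6}{37}} + \frac{1037}{50 \cdot 101}\right)} = \sqrt{-2876 + \left(- \frac{2478}{\frac{80}{37}} + \frac{1037}{5050}\right)} = \sqrt{-2876 + \left(\left(-2478\right) \frac{37}{80} + 1037 \cdot \frac{1}{5050}\right)} = \sqrt{-2876 + \left(- \frac{45843}{40} + \frac{1037}{5050}\right)} = \sqrt{-2876 - \frac{23146567}{20200}} = \sqrt{- \frac{81241767}{20200}} = \frac{3 i \sqrt{1823426326}}{2020}$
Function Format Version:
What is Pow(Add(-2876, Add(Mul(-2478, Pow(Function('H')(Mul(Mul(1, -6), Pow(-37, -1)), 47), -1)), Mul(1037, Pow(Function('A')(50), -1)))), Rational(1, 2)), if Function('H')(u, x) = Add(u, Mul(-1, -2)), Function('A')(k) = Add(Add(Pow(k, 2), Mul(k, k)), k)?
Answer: Mul(Rational(3, 2020), I, Pow(1823426326, Rational(1, 2))) ≈ Mul(63.418, I)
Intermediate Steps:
Function('A')(k) = Add(k, Mul(2, Pow(k, 2))) (Function('A')(k) = Add(Add(Pow(k, 2), Pow(k, 2)), k) = Add(Mul(2, Pow(k, 2)), k) = Add(k, Mul(2, Pow(k, 2))))
Function('H')(u, x) = Add(2, u) (Function('H')(u, x) = Add(u, 2) = Add(2, u))
Pow(Add(-2876, Add(Mul(-2478, Pow(Function('H')(Mul(Mul(1, -6), Pow(-37, -1)), 47), -1)), Mul(1037, Pow(Function('A')(50), -1)))), Rational(1, 2)) = Pow(Add(-2876, Add(Mul(-2478, Pow(Add(2, Mul(Mul(1, -6), Pow(-37, -1))), -1)), Mul(1037, Pow(Mul(50, Add(1, Mul(2, 50))), -1)))), Rational(1, 2)) = Pow(Add(-2876, Add(Mul(-2478, Pow(Add(2, Mul(-6, Rational(-1, 37))), -1)), Mul(1037, Pow(Mul(50, Add(1, 100)), -1)))), Rational(1, 2)) = Pow(Add(-2876, Add(Mul(-2478, Pow(Add(2, Rational(6, 37)), -1)), Mul(1037, Pow(Mul(50, 101), -1)))), Rational(1, 2)) = Pow(Add(-2876, Add(Mul(-2478, Pow(Rational(80, 37), -1)), Mul(1037, Pow(5050, -1)))), Rational(1, 2)) = Pow(Add(-2876, Add(Mul(-2478, Rational(37, 80)), Mul(1037, Rational(1, 5050)))), Rational(1, 2)) = Pow(Add(-2876, Add(Rational(-45843, 40), Rational(1037, 5050))), Rational(1, 2)) = Pow(Add(-2876, Rational(-23146567, 20200)), Rational(1, 2)) = Pow(Rational(-81241767, 20200), Rational(1, 2)) = Mul(Rational(3, 2020), I, Pow(1823426326, Rational(1, 2)))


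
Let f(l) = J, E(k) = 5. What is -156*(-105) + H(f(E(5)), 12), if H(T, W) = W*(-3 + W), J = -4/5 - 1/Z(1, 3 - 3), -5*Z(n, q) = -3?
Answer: 16488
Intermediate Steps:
Z(n, q) = ⅗ (Z(n, q) = -⅕*(-3) = ⅗)
J = -37/15 (J = -4/5 - 1/⅗ = -4*⅕ - 1*5/3 = -⅘ - 5/3 = -37/15 ≈ -2.4667)
f(l) = -37/15
-156*(-105) + H(f(E(5)), 12) = -156*(-105) + 12*(-3 + 12) = 16380 + 12*9 = 16380 + 108 = 16488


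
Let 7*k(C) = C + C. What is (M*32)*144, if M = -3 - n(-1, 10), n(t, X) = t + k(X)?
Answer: -156672/7 ≈ -22382.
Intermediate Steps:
k(C) = 2*C/7 (k(C) = (C + C)/7 = (2*C)/7 = 2*C/7)
n(t, X) = t + 2*X/7
M = -34/7 (M = -3 - (-1 + (2/7)*10) = -3 - (-1 + 20/7) = -3 - 1*13/7 = -3 - 13/7 = -34/7 ≈ -4.8571)
(M*32)*144 = -34/7*32*144 = -1088/7*144 = -156672/7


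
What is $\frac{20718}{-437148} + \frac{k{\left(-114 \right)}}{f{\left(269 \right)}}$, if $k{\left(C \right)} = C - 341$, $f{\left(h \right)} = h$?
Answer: $- \frac{11359749}{6532934} \approx -1.7388$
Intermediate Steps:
$k{\left(C \right)} = -341 + C$
$\frac{20718}{-437148} + \frac{k{\left(-114 \right)}}{f{\left(269 \right)}} = \frac{20718}{-437148} + \frac{-341 - 114}{269} = 20718 \left(- \frac{1}{437148}\right) - \frac{455}{269} = - \frac{1151}{24286} - \frac{455}{269} = - \frac{11359749}{6532934}$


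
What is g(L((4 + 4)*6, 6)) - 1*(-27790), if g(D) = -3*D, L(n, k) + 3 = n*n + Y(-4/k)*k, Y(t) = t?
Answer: 20899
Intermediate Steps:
L(n, k) = -7 + n**2 (L(n, k) = -3 + (n*n + (-4/k)*k) = -3 + (n**2 - 4) = -3 + (-4 + n**2) = -7 + n**2)
g(L((4 + 4)*6, 6)) - 1*(-27790) = -3*(-7 + ((4 + 4)*6)**2) - 1*(-27790) = -3*(-7 + (8*6)**2) + 27790 = -3*(-7 + 48**2) + 27790 = -3*(-7 + 2304) + 27790 = -3*2297 + 27790 = -6891 + 27790 = 20899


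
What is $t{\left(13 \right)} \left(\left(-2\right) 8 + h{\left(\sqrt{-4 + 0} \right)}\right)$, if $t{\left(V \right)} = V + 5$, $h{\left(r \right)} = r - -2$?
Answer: $-252 + 36 i \approx -252.0 + 36.0 i$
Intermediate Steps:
$h{\left(r \right)} = 2 + r$ ($h{\left(r \right)} = r + 2 = 2 + r$)
$t{\left(V \right)} = 5 + V$
$t{\left(13 \right)} \left(\left(-2\right) 8 + h{\left(\sqrt{-4 + 0} \right)}\right) = \left(5 + 13\right) \left(\left(-2\right) 8 + \left(2 + \sqrt{-4 + 0}\right)\right) = 18 \left(-16 + \left(2 + \sqrt{-4}\right)\right) = 18 \left(-16 + \left(2 + 2 i\right)\right) = 18 \left(-14 + 2 i\right) = -252 + 36 i$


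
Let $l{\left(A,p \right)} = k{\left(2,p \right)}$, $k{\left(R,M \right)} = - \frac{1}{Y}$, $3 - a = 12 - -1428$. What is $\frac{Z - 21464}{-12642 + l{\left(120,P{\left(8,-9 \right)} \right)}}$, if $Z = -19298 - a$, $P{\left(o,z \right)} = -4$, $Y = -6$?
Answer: $\frac{235950}{75851} \approx 3.1107$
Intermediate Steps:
$a = -1437$ ($a = 3 - \left(12 - -1428\right) = 3 - \left(12 + 1428\right) = 3 - 1440 = -1437$)
$k{\left(R,M \right)} = \frac{1}{6}$ ($k{\left(R,M \right)} = - \frac{1}{-6} = \left(-1\right) \left(- \frac{1}{6}\right) = \frac{1}{6}$)
$l{\left(A,p \right)} = \frac{1}{6}$
$Z = -17861$ ($Z = -19298 - -1437 = -19298 + 1437 = -17861$)
$\frac{Z - 21464}{-12642 + l{\left(120,P{\left(8,-9 \right)} \right)}} = \frac{-17861 - 21464}{-12642 + \frac{1}{6}} = - \frac{39325}{- \frac{75851}{6}} = \left(-39325\right) \left(- \frac{6}{75851}\right) = \frac{235950}{75851}$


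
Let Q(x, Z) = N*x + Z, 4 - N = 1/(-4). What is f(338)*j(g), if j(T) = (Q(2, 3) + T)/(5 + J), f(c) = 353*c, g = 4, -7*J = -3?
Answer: 12945569/38 ≈ 3.4067e+5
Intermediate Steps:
J = 3/7 (J = -1/7*(-3) = 3/7 ≈ 0.42857)
N = 17/4 (N = 4 - 1/(-4) = 4 - 1*(-1/4) = 4 + 1/4 = 17/4 ≈ 4.2500)
Q(x, Z) = Z + 17*x/4 (Q(x, Z) = 17*x/4 + Z = Z + 17*x/4)
j(T) = 161/76 + 7*T/38 (j(T) = ((3 + (17/4)*2) + T)/(5 + 3/7) = ((3 + 17/2) + T)/(38/7) = (23/2 + T)*(7/38) = 161/76 + 7*T/38)
f(338)*j(g) = (353*338)*(161/76 + (7/38)*4) = 119314*(161/76 + 14/19) = 119314*(217/76) = 12945569/38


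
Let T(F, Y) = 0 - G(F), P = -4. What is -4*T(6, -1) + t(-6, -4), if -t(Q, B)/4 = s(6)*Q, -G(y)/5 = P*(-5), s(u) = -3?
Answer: -472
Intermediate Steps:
G(y) = -100 (G(y) = -(-20)*(-5) = -5*20 = -100)
t(Q, B) = 12*Q (t(Q, B) = -(-12)*Q = 12*Q)
T(F, Y) = 100 (T(F, Y) = 0 - 1*(-100) = 0 + 100 = 100)
-4*T(6, -1) + t(-6, -4) = -4*100 + 12*(-6) = -400 - 72 = -472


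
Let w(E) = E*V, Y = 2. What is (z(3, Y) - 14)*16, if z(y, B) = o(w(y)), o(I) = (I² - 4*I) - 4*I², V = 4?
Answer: -7904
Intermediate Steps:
w(E) = 4*E (w(E) = E*4 = 4*E)
o(I) = -4*I - 3*I²
z(y, B) = -4*y*(4 + 12*y) (z(y, B) = -4*y*(4 + 3*(4*y)) = -4*y*(4 + 12*y))
(z(3, Y) - 14)*16 = (-16*3*(1 + 3*3) - 14)*16 = (-16*3*(1 + 9) - 14)*16 = (-16*3*10 - 14)*16 = (-480 - 14)*16 = -494*16 = -7904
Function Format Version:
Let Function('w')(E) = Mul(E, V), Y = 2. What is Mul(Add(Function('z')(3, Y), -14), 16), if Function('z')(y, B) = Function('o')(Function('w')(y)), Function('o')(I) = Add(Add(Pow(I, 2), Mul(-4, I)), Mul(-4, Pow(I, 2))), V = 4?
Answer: -7904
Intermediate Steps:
Function('w')(E) = Mul(4, E) (Function('w')(E) = Mul(E, 4) = Mul(4, E))
Function('o')(I) = Add(Mul(-4, I), Mul(-3, Pow(I, 2)))
Function('z')(y, B) = Mul(-4, y, Add(4, Mul(12, y))) (Function('z')(y, B) = Mul(-1, Mul(4, y), Add(4, Mul(3, Mul(4, y)))) = Mul(-1, Mul(4, y), Add(4, Mul(12, y))) = Mul(-4, y, Add(4, Mul(12, y))))
Mul(Add(Function('z')(3, Y), -14), 16) = Mul(Add(Mul(-16, 3, Add(1, Mul(3, 3))), -14), 16) = Mul(Add(Mul(-16, 3, Add(1, 9)), -14), 16) = Mul(Add(Mul(-16, 3, 10), -14), 16) = Mul(Add(-480, -14), 16) = Mul(-494, 16) = -7904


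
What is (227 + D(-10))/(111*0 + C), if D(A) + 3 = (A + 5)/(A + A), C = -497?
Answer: -897/1988 ≈ -0.45121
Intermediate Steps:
D(A) = -3 + (5 + A)/(2*A) (D(A) = -3 + (A + 5)/(A + A) = -3 + (5 + A)/((2*A)) = -3 + (5 + A)*(1/(2*A)) = -3 + (5 + A)/(2*A))
(227 + D(-10))/(111*0 + C) = (227 + (5/2)*(1 - 1*(-10))/(-10))/(111*0 - 497) = (227 + (5/2)*(-⅒)*(1 + 10))/(0 - 497) = (227 + (5/2)*(-⅒)*11)/(-497) = (227 - 11/4)*(-1/497) = (897/4)*(-1/497) = -897/1988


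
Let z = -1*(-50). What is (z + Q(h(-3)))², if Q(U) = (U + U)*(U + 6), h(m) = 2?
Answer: 6724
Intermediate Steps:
Q(U) = 2*U*(6 + U) (Q(U) = (2*U)*(6 + U) = 2*U*(6 + U))
z = 50
(z + Q(h(-3)))² = (50 + 2*2*(6 + 2))² = (50 + 2*2*8)² = (50 + 32)² = 82² = 6724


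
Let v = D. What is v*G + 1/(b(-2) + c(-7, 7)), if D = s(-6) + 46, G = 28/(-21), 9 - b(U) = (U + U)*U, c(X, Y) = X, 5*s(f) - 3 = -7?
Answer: -1813/30 ≈ -60.433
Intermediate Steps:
s(f) = -4/5 (s(f) = 3/5 + (1/5)*(-7) = 3/5 - 7/5 = -4/5)
b(U) = 9 - 2*U**2 (b(U) = 9 - (U + U)*U = 9 - 2*U*U = 9 - 2*U**2)
G = -4/3 (G = 28*(-1/21) = -4/3 ≈ -1.3333)
D = 226/5 (D = -4/5 + 46 = 226/5 ≈ 45.200)
v = 226/5 ≈ 45.200
v*G + 1/(b(-2) + c(-7, 7)) = (226/5)*(-4/3) + 1/((9 - 2*(-2)**2) - 7) = -904/15 + 1/((9 - 2*4) - 7) = -904/15 + 1/((9 - 8) - 7) = -904/15 + 1/(1 - 7) = -904/15 + 1/(-6) = -904/15 - 1/6 = -1813/30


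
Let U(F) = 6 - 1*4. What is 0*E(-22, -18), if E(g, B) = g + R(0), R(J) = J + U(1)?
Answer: 0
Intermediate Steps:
U(F) = 2 (U(F) = 6 - 4 = 2)
R(J) = 2 + J (R(J) = J + 2 = 2 + J)
E(g, B) = 2 + g (E(g, B) = g + (2 + 0) = g + 2 = 2 + g)
0*E(-22, -18) = 0*(2 - 22) = 0*(-20) = 0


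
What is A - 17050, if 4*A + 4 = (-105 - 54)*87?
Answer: -82037/4 ≈ -20509.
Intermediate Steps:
A = -13837/4 (A = -1 + ((-105 - 54)*87)/4 = -1 + (-159*87)/4 = -1 + (¼)*(-13833) = -1 - 13833/4 = -13837/4 ≈ -3459.3)
A - 17050 = -13837/4 - 17050 = -82037/4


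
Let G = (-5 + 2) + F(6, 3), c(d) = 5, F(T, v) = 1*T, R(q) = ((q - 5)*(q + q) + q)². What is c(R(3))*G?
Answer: 15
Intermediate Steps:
R(q) = (q + 2*q*(-5 + q))² (R(q) = ((-5 + q)*(2*q) + q)² = (2*q*(-5 + q) + q)² = (q + 2*q*(-5 + q))²)
F(T, v) = T
G = 3 (G = (-5 + 2) + 6 = -3 + 6 = 3)
c(R(3))*G = 5*3 = 15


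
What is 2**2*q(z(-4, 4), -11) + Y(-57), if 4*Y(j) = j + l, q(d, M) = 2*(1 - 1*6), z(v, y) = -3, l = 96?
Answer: -121/4 ≈ -30.250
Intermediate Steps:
q(d, M) = -10 (q(d, M) = 2*(1 - 6) = 2*(-5) = -10)
Y(j) = 24 + j/4 (Y(j) = (j + 96)/4 = (96 + j)/4 = 24 + j/4)
2**2*q(z(-4, 4), -11) + Y(-57) = 2**2*(-10) + (24 + (1/4)*(-57)) = 4*(-10) + (24 - 57/4) = -40 + 39/4 = -121/4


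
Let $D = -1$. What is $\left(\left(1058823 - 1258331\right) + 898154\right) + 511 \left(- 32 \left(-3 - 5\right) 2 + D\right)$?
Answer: $959767$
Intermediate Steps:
$\left(\left(1058823 - 1258331\right) + 898154\right) + 511 \left(- 32 \left(-3 - 5\right) 2 + D\right) = \left(\left(1058823 - 1258331\right) + 898154\right) + 511 \left(- 32 \left(-3 - 5\right) 2 - 1\right) = \left(-199508 + 898154\right) + 511 \left(- 32 \left(\left(-8\right) 2\right) - 1\right) = 698646 + 511 \left(\left(-32\right) \left(-16\right) - 1\right) = 698646 + 511 \left(512 - 1\right) = 698646 + 511 \cdot 511 = 698646 + 261121 = 959767$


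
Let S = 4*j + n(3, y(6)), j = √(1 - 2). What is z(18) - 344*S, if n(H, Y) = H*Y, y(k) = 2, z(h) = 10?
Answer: -2054 - 1376*I ≈ -2054.0 - 1376.0*I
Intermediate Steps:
j = I (j = √(-1) = I ≈ 1.0*I)
S = 6 + 4*I (S = 4*I + 3*2 = 4*I + 6 = 6 + 4*I ≈ 6.0 + 4.0*I)
z(18) - 344*S = 10 - 344*(6 + 4*I) = 10 + (-2064 - 1376*I) = -2054 - 1376*I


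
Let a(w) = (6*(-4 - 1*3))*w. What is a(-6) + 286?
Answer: 538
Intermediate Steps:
a(w) = -42*w (a(w) = (6*(-4 - 3))*w = (6*(-7))*w = -42*w)
a(-6) + 286 = -42*(-6) + 286 = 252 + 286 = 538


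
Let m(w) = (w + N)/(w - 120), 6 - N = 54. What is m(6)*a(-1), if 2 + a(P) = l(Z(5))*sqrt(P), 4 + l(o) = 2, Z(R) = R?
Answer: -14/19 - 14*I/19 ≈ -0.73684 - 0.73684*I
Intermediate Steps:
N = -48 (N = 6 - 1*54 = 6 - 54 = -48)
l(o) = -2 (l(o) = -4 + 2 = -2)
a(P) = -2 - 2*sqrt(P)
m(w) = (-48 + w)/(-120 + w) (m(w) = (w - 48)/(w - 120) = (-48 + w)/(-120 + w))
m(6)*a(-1) = ((-48 + 6)/(-120 + 6))*(-2 - 2*I) = (-42/(-114))*(-2 - 2*I) = (-1/114*(-42))*(-2 - 2*I) = 7*(-2 - 2*I)/19 = -14/19 - 14*I/19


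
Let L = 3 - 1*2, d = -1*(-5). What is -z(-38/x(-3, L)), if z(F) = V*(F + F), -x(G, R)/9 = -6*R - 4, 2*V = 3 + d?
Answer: 152/45 ≈ 3.3778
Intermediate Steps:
d = 5
V = 4 (V = (3 + 5)/2 = (½)*8 = 4)
L = 1 (L = 3 - 2 = 1)
x(G, R) = 36 + 54*R (x(G, R) = -9*(-6*R - 4) = -9*(-4 - 6*R) = 36 + 54*R)
z(F) = 8*F (z(F) = 4*(F + F) = 4*(2*F) = 8*F)
-z(-38/x(-3, L)) = -8*(-38/(36 + 54*1)) = -8*(-38/(36 + 54)) = -8*(-38/90) = -8*(-38*1/90) = -8*(-19)/45 = -1*(-152/45) = 152/45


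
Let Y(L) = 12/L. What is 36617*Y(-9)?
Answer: -146468/3 ≈ -48823.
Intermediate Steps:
36617*Y(-9) = 36617*(12/(-9)) = 36617*(12*(-⅑)) = 36617*(-4/3) = -146468/3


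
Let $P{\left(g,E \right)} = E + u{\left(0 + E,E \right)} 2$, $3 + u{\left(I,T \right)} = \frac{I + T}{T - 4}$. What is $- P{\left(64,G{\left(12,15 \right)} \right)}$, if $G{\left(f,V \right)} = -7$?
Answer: $\frac{115}{11} \approx 10.455$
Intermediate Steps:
$u{\left(I,T \right)} = -3 + \frac{I + T}{-4 + T}$ ($u{\left(I,T \right)} = -3 + \frac{I + T}{T - 4} = -3 + \frac{I + T}{-4 + T}$)
$P{\left(g,E \right)} = E + \frac{2 \left(12 - E\right)}{-4 + E}$ ($P{\left(g,E \right)} = E + \frac{12 + \left(0 + E\right) - 2 E}{-4 + E} 2 = E + \frac{12 + E - 2 E}{-4 + E} 2 = E + \frac{12 - E}{-4 + E} 2 = E + \frac{2 \left(12 - E\right)}{-4 + E}$)
$- P{\left(64,G{\left(12,15 \right)} \right)} = - \frac{24 + \left(-7\right)^{2} - -42}{-4 - 7} = - \frac{24 + 49 + 42}{-11} = - \frac{\left(-1\right) 115}{11} = \left(-1\right) \left(- \frac{115}{11}\right) = \frac{115}{11}$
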